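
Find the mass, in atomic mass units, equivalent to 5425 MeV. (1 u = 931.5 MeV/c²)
m = E/c² = 5.824 u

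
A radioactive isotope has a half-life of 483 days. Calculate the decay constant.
λ = ln(2)/t½ = 0.001435 day⁻¹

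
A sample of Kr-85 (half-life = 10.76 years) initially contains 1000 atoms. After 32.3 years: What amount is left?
N = N₀(1/2)^(t/t½) = 124.8 atoms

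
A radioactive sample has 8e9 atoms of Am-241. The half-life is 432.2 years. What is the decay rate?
A = λN = 1.283e7 decays/year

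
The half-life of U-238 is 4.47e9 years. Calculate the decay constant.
λ = ln(2)/t½ = 1.551e-10 year⁻¹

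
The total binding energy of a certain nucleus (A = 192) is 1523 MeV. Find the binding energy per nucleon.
B.E./A = 1523/192 = 7.932 MeV/nucleon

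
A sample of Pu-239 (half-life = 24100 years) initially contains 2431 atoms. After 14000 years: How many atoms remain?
N = N₀(1/2)^(t/t½) = 1625 atoms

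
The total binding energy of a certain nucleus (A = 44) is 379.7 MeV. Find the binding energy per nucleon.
B.E./A = 379.7/44 = 8.63 MeV/nucleon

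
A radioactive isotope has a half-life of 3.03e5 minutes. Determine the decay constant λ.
λ = ln(2)/t½ = 2.288e-6 minute⁻¹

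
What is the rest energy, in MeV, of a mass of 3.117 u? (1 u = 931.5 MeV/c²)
E = mc² = 2903 MeV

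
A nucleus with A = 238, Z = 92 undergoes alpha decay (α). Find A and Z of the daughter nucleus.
Daughter: A = 234, Z = 90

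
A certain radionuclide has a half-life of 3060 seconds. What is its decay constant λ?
λ = ln(2)/t½ = 2.265e-4 second⁻¹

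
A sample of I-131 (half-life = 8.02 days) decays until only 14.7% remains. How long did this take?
t = t½ × log₂(N₀/N) = 22.18 days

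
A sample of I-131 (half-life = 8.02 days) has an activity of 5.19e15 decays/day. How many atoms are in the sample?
N = A/λ = 6.005e16 atoms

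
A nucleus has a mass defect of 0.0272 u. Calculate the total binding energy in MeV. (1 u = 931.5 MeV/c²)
B.E. = Δm × 931.5 = 25.34 MeV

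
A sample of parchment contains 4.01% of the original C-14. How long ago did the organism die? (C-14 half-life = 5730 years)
Age = t½ × log₂(1/ratio) = 26590 years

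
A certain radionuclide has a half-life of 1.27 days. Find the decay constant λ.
λ = ln(2)/t½ = 0.5458 day⁻¹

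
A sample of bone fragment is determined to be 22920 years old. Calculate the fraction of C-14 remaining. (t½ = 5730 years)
N/N₀ = (1/2)^(t/t½) = 0.0625 = 6.25%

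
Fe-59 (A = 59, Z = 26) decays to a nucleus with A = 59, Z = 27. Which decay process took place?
ΔA = 0, ΔZ = +1 ⇒ beta-minus decay (β⁻)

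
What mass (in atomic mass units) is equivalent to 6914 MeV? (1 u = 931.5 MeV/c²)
m = E/c² = 7.422 u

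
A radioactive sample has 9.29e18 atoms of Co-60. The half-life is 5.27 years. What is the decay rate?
A = λN = 1.222e18 decays/year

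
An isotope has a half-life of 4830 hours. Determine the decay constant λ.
λ = ln(2)/t½ = 1.435e-4 hour⁻¹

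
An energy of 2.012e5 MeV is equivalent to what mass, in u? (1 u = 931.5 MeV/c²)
m = E/c² = 216 u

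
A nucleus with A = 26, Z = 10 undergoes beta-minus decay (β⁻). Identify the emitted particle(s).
β⁻: electron (e⁻) + antineutrino (ν̄ₑ)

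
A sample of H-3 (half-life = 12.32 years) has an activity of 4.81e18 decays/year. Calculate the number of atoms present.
N = A/λ = 8.549e19 atoms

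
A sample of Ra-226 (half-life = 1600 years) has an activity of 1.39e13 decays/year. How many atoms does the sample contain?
N = A/λ = 3.209e16 atoms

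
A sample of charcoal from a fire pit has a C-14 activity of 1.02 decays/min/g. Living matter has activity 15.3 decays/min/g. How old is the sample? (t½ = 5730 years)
Age = t½ × log₂(A₀/A) = 22390 years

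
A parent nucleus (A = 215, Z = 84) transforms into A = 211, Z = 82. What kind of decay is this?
ΔA = -4, ΔZ = -2 ⇒ alpha decay (α)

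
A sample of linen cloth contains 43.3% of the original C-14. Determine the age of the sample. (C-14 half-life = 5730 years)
Age = t½ × log₂(1/ratio) = 6919 years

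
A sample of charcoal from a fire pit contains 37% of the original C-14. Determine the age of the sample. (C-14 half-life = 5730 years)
Age = t½ × log₂(1/ratio) = 8219 years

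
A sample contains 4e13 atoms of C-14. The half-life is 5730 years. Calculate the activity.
A = λN = 4.839e9 decays/year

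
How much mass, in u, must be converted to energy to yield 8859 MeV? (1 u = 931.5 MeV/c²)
m = E/c² = 9.51 u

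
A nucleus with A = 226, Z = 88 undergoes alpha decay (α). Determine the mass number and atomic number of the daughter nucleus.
Daughter: A = 222, Z = 86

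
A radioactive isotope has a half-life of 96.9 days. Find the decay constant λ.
λ = ln(2)/t½ = 0.007153 day⁻¹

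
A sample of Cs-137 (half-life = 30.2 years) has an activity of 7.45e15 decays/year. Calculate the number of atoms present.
N = A/λ = 3.246e17 atoms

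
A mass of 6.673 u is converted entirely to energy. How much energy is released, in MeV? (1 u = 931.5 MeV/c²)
E = mc² = 6216 MeV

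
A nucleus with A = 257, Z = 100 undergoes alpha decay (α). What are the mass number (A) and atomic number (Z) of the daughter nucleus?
Daughter: A = 253, Z = 98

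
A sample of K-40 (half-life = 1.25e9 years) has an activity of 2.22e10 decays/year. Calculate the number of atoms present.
N = A/λ = 4.003e19 atoms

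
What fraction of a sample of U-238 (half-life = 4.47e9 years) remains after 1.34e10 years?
N/N₀ = (1/2)^(t/t½) = 0.1252 = 12.5%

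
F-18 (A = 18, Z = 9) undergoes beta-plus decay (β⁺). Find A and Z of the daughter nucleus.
Daughter: A = 18, Z = 8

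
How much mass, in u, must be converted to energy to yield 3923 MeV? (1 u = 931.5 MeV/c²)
m = E/c² = 4.211 u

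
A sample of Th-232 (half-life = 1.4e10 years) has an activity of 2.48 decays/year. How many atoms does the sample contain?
N = A/λ = 5.009e10 atoms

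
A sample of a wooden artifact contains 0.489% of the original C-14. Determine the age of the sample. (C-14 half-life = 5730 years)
Age = t½ × log₂(1/ratio) = 43980 years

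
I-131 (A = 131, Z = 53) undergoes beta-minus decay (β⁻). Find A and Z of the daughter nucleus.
Daughter: A = 131, Z = 54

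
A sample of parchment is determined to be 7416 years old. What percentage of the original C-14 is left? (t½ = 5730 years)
N/N₀ = (1/2)^(t/t½) = 0.4078 = 40.8%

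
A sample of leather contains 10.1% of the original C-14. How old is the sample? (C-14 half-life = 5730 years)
Age = t½ × log₂(1/ratio) = 18950 years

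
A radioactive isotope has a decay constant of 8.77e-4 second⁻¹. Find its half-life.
t½ = ln(2)/λ = 790.4 seconds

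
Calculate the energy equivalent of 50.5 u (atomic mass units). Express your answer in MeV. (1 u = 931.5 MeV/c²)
E = mc² = 47040 MeV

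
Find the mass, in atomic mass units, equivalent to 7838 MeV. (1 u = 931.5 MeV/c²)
m = E/c² = 8.414 u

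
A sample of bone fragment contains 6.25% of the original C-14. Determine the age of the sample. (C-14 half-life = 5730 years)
Age = t½ × log₂(1/ratio) = 22920 years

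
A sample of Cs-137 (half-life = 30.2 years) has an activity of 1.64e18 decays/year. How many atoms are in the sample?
N = A/λ = 7.145e19 atoms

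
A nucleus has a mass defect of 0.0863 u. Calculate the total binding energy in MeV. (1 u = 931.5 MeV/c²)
B.E. = Δm × 931.5 = 80.39 MeV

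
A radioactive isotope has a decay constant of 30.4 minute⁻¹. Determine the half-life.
t½ = ln(2)/λ = 0.0228 minutes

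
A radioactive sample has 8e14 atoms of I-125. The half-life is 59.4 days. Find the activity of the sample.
A = λN = 9.335e12 decays/day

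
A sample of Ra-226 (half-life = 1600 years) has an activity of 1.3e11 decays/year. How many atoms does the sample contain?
N = A/λ = 3.001e14 atoms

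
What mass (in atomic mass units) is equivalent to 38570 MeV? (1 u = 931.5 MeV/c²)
m = E/c² = 41.41 u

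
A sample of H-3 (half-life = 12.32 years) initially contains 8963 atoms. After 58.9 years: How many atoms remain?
N = N₀(1/2)^(t/t½) = 326 atoms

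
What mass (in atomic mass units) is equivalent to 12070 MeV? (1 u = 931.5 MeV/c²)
m = E/c² = 12.96 u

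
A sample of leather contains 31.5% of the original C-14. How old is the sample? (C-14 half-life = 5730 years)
Age = t½ × log₂(1/ratio) = 9549 years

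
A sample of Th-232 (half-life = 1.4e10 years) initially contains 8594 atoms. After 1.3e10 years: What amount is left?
N = N₀(1/2)^(t/t½) = 4515 atoms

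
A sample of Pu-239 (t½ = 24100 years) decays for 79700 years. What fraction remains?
N/N₀ = (1/2)^(t/t½) = 0.101 = 10.1%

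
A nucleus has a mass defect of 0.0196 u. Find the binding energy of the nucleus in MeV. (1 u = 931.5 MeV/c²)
B.E. = Δm × 931.5 = 18.26 MeV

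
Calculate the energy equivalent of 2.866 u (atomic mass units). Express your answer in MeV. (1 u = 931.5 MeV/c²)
E = mc² = 2670 MeV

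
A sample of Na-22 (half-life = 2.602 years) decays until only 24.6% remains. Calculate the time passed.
t = t½ × log₂(N₀/N) = 5.265 years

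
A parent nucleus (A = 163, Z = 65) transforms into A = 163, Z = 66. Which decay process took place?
ΔA = 0, ΔZ = +1 ⇒ beta-minus decay (β⁻)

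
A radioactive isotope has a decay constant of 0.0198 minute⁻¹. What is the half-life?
t½ = ln(2)/λ = 35.01 minutes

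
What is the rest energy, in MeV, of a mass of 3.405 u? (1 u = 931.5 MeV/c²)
E = mc² = 3172 MeV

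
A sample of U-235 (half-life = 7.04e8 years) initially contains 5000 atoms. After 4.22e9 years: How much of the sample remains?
N = N₀(1/2)^(t/t½) = 78.43 atoms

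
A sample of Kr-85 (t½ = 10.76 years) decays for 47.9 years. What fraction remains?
N/N₀ = (1/2)^(t/t½) = 0.0457 = 4.57%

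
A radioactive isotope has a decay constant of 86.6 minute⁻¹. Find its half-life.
t½ = ln(2)/λ = 0.008004 minutes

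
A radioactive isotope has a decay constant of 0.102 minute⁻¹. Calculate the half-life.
t½ = ln(2)/λ = 6.796 minutes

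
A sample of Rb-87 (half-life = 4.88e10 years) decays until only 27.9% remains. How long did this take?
t = t½ × log₂(N₀/N) = 8.987e10 years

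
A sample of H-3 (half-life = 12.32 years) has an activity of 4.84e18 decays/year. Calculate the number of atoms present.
N = A/λ = 8.603e19 atoms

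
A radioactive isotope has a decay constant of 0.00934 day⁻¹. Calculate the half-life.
t½ = ln(2)/λ = 74.21 days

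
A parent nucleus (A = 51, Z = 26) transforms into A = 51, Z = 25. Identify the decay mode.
ΔA = 0, ΔZ = -1 ⇒ beta-plus decay (β⁺) or electron capture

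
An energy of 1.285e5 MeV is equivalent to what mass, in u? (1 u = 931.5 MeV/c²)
m = E/c² = 137.9 u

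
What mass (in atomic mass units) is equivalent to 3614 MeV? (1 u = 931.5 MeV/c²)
m = E/c² = 3.88 u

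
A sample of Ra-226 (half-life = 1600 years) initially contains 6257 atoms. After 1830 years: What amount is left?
N = N₀(1/2)^(t/t½) = 2832 atoms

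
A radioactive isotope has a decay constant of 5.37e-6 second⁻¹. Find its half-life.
t½ = ln(2)/λ = 1.291e5 seconds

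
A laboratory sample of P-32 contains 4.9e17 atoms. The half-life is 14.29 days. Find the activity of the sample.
A = λN = 2.377e16 decays/day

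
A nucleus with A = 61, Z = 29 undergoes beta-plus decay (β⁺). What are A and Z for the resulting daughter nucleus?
Daughter: A = 61, Z = 28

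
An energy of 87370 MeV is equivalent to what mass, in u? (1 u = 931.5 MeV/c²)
m = E/c² = 93.79 u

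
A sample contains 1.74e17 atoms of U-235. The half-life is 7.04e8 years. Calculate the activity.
A = λN = 1.713e8 decays/year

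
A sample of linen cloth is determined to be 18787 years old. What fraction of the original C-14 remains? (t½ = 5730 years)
N/N₀ = (1/2)^(t/t½) = 0.103 = 10.3%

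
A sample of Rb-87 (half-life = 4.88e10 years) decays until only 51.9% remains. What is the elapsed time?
t = t½ × log₂(N₀/N) = 4.617e10 years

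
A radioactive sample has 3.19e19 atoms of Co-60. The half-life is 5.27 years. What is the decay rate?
A = λN = 4.196e18 decays/year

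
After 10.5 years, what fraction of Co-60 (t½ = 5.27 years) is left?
N/N₀ = (1/2)^(t/t½) = 0.2513 = 25.1%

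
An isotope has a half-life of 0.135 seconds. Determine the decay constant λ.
λ = ln(2)/t½ = 5.134 second⁻¹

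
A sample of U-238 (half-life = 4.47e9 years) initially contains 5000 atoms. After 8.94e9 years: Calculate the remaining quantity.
N = N₀(1/2)^(t/t½) = 1250 atoms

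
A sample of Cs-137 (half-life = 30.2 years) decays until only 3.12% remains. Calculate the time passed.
t = t½ × log₂(N₀/N) = 151.1 years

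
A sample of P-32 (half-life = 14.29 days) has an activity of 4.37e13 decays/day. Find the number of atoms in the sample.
N = A/λ = 9.009e14 atoms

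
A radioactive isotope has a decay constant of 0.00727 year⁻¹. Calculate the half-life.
t½ = ln(2)/λ = 95.34 years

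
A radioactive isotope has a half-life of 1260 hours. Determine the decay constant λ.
λ = ln(2)/t½ = 5.501e-4 hour⁻¹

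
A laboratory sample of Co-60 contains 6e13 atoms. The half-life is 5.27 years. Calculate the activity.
A = λN = 7.892e12 decays/year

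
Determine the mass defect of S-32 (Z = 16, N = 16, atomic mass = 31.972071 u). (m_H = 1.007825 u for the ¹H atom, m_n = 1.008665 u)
Δm = Z·m_H + N·m_n − M = 0.2918 u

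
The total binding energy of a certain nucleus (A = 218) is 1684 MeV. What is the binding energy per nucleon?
B.E./A = 1684/218 = 7.725 MeV/nucleon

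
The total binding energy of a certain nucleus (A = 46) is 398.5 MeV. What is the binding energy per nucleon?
B.E./A = 398.5/46 = 8.663 MeV/nucleon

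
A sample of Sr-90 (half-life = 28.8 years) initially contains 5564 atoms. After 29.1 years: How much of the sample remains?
N = N₀(1/2)^(t/t½) = 2762 atoms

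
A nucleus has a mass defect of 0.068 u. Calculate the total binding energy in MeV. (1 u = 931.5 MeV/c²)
B.E. = Δm × 931.5 = 63.34 MeV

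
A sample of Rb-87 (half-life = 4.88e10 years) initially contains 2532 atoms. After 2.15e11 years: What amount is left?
N = N₀(1/2)^(t/t½) = 119.5 atoms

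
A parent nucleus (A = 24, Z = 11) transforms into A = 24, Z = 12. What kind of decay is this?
ΔA = 0, ΔZ = +1 ⇒ beta-minus decay (β⁻)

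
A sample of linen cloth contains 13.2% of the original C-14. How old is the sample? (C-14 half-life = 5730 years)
Age = t½ × log₂(1/ratio) = 16740 years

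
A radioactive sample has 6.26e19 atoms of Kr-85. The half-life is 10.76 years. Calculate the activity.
A = λN = 4.033e18 decays/year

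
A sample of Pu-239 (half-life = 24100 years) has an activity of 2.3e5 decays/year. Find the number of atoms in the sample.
N = A/λ = 7.997e9 atoms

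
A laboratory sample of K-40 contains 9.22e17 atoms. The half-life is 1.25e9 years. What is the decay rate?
A = λN = 5.113e8 decays/year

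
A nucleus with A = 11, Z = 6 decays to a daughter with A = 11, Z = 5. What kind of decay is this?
ΔA = 0, ΔZ = -1 ⇒ beta-plus decay (β⁺) or electron capture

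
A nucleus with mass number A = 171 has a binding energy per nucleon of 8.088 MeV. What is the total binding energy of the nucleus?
B.E. = 8.088 × 171 = 1383 MeV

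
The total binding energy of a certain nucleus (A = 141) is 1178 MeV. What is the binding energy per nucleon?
B.E./A = 1178/141 = 8.355 MeV/nucleon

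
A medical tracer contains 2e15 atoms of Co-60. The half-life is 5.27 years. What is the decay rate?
A = λN = 2.631e14 decays/year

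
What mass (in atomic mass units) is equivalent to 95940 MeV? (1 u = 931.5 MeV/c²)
m = E/c² = 103 u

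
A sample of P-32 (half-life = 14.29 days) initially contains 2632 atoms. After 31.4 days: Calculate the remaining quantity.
N = N₀(1/2)^(t/t½) = 573.9 atoms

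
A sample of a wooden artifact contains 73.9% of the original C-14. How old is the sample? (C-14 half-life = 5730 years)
Age = t½ × log₂(1/ratio) = 2500 years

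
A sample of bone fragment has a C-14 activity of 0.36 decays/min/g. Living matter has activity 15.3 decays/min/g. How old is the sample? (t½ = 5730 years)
Age = t½ × log₂(A₀/A) = 31000 years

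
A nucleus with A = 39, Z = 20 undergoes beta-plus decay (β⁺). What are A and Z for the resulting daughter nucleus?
Daughter: A = 39, Z = 19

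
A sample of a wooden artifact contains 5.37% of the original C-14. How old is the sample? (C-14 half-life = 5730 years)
Age = t½ × log₂(1/ratio) = 24170 years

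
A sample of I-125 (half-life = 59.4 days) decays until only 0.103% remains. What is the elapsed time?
t = t½ × log₂(N₀/N) = 589.4 days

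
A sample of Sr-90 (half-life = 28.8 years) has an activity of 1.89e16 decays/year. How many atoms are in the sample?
N = A/λ = 7.853e17 atoms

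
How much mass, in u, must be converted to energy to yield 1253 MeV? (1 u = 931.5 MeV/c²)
m = E/c² = 1.345 u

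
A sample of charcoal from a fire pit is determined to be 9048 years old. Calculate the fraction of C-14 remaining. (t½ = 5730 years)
N/N₀ = (1/2)^(t/t½) = 0.3347 = 33.5%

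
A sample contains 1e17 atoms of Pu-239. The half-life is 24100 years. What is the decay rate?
A = λN = 2.876e12 decays/year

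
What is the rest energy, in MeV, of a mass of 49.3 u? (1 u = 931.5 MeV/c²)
E = mc² = 45920 MeV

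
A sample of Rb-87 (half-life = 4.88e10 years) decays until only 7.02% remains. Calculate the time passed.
t = t½ × log₂(N₀/N) = 1.87e11 years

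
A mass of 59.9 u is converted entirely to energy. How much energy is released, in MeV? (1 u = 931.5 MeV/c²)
E = mc² = 55800 MeV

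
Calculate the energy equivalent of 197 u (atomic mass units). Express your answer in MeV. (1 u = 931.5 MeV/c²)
E = mc² = 1.835e5 MeV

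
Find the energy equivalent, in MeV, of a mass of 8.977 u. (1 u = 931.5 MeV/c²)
E = mc² = 8362 MeV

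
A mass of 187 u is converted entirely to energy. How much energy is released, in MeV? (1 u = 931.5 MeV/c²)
E = mc² = 1.742e5 MeV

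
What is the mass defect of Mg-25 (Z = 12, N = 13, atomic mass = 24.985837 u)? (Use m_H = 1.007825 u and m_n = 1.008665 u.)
Δm = Z·m_H + N·m_n − M = 0.2207 u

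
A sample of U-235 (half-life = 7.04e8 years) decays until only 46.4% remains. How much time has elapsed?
t = t½ × log₂(N₀/N) = 7.799e8 years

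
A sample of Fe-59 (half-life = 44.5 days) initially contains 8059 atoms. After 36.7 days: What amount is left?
N = N₀(1/2)^(t/t½) = 4550 atoms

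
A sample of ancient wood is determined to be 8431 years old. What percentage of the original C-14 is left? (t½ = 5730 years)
N/N₀ = (1/2)^(t/t½) = 0.3606 = 36.1%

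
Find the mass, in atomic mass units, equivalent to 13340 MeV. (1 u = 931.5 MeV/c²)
m = E/c² = 14.32 u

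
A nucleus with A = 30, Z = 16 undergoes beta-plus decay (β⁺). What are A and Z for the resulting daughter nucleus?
Daughter: A = 30, Z = 15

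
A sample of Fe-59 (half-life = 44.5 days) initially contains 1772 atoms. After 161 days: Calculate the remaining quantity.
N = N₀(1/2)^(t/t½) = 144.3 atoms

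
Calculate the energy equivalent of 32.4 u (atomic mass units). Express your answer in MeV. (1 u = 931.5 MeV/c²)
E = mc² = 30180 MeV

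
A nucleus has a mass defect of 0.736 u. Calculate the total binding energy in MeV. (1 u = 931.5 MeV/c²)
B.E. = Δm × 931.5 = 685.6 MeV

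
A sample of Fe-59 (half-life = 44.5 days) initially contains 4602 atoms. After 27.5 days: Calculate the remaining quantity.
N = N₀(1/2)^(t/t½) = 2999 atoms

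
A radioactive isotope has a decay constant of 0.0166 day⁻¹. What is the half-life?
t½ = ln(2)/λ = 41.76 days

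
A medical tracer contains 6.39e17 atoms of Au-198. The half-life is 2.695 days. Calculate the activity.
A = λN = 1.643e17 decays/day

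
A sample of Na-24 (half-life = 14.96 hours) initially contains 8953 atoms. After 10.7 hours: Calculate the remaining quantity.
N = N₀(1/2)^(t/t½) = 5453 atoms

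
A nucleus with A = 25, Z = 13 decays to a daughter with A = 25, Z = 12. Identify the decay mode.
ΔA = 0, ΔZ = -1 ⇒ beta-plus decay (β⁺) or electron capture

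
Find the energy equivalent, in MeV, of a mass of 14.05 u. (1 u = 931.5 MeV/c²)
E = mc² = 13090 MeV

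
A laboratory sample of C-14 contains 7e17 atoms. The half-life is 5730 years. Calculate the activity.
A = λN = 8.468e13 decays/year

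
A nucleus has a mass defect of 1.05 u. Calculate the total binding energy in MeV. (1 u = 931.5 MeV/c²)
B.E. = Δm × 931.5 = 978.1 MeV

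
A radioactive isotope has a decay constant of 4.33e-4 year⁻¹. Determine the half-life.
t½ = ln(2)/λ = 1601 years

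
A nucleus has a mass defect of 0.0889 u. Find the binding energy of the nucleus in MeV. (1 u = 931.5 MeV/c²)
B.E. = Δm × 931.5 = 82.81 MeV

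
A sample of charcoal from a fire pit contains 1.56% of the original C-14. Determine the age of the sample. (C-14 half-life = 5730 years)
Age = t½ × log₂(1/ratio) = 34390 years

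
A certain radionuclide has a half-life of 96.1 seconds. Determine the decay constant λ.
λ = ln(2)/t½ = 0.007213 second⁻¹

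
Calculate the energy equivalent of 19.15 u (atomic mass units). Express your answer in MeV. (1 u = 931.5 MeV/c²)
E = mc² = 17840 MeV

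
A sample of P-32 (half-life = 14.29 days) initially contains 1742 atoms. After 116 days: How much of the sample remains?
N = N₀(1/2)^(t/t½) = 6.272 atoms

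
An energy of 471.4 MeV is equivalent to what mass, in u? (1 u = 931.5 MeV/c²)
m = E/c² = 0.5061 u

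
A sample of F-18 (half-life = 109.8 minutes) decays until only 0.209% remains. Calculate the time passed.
t = t½ × log₂(N₀/N) = 977.5 minutes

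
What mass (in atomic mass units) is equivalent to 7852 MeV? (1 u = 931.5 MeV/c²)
m = E/c² = 8.429 u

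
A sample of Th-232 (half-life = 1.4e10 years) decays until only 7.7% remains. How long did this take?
t = t½ × log₂(N₀/N) = 5.179e10 years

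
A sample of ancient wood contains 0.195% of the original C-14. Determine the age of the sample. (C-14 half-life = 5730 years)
Age = t½ × log₂(1/ratio) = 51580 years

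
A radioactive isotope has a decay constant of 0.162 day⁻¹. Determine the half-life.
t½ = ln(2)/λ = 4.279 days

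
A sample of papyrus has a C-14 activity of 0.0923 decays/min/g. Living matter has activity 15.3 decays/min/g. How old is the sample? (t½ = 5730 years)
Age = t½ × log₂(A₀/A) = 42250 years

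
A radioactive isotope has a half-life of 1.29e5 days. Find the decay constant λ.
λ = ln(2)/t½ = 5.373e-6 day⁻¹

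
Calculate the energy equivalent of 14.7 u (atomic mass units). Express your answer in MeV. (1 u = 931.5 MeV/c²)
E = mc² = 13690 MeV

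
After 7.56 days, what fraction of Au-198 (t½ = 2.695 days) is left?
N/N₀ = (1/2)^(t/t½) = 0.1431 = 14.3%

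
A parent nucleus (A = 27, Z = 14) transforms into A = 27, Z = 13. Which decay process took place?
ΔA = 0, ΔZ = -1 ⇒ beta-plus decay (β⁺) or electron capture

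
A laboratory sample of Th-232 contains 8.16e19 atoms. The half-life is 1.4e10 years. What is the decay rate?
A = λN = 4.04e9 decays/year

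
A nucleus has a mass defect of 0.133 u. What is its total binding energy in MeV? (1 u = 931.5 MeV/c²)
B.E. = Δm × 931.5 = 123.9 MeV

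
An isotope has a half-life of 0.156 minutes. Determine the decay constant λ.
λ = ln(2)/t½ = 4.443 minute⁻¹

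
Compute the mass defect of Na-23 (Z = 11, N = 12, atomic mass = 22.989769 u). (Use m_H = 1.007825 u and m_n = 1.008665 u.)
Δm = Z·m_H + N·m_n − M = 0.2003 u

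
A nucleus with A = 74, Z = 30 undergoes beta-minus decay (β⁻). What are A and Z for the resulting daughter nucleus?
Daughter: A = 74, Z = 31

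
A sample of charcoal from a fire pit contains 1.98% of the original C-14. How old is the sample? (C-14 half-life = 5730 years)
Age = t½ × log₂(1/ratio) = 32420 years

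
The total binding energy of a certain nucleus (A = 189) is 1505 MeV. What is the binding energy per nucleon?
B.E./A = 1505/189 = 7.963 MeV/nucleon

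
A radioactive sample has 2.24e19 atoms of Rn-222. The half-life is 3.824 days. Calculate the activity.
A = λN = 4.06e18 decays/day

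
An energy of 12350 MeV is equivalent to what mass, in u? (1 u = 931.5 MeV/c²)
m = E/c² = 13.26 u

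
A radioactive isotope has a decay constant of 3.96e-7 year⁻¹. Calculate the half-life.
t½ = ln(2)/λ = 1.75e6 years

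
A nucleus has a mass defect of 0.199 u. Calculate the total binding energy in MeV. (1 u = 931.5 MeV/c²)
B.E. = Δm × 931.5 = 185.4 MeV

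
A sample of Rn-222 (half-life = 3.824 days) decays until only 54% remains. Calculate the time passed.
t = t½ × log₂(N₀/N) = 3.399 days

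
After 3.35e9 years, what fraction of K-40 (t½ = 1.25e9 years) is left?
N/N₀ = (1/2)^(t/t½) = 0.156 = 15.6%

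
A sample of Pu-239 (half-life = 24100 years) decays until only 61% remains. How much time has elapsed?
t = t½ × log₂(N₀/N) = 17190 years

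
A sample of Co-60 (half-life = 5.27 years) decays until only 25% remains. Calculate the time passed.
t = t½ × log₂(N₀/N) = 10.54 years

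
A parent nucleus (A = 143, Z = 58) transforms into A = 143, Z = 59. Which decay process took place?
ΔA = 0, ΔZ = +1 ⇒ beta-minus decay (β⁻)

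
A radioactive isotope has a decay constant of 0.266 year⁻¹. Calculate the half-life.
t½ = ln(2)/λ = 2.606 years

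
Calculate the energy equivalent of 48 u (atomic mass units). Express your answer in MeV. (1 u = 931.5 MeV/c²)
E = mc² = 44710 MeV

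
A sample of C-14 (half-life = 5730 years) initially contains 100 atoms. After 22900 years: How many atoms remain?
N = N₀(1/2)^(t/t½) = 6.265 atoms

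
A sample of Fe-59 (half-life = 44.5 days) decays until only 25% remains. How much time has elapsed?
t = t½ × log₂(N₀/N) = 89 days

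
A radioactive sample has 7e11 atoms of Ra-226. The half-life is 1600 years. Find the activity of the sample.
A = λN = 3.033e8 decays/year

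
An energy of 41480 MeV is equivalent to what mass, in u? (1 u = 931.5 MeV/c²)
m = E/c² = 44.53 u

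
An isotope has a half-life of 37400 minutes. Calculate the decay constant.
λ = ln(2)/t½ = 1.853e-5 minute⁻¹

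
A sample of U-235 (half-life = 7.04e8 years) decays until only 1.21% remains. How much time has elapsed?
t = t½ × log₂(N₀/N) = 4.484e9 years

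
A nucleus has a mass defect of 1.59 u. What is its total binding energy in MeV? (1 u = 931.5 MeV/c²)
B.E. = Δm × 931.5 = 1481 MeV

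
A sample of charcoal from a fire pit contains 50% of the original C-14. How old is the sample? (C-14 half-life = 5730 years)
Age = t½ × log₂(1/ratio) = 5730 years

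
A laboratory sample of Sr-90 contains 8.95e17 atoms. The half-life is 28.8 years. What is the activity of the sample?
A = λN = 2.154e16 decays/year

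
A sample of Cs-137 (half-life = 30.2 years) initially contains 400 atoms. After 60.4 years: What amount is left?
N = N₀(1/2)^(t/t½) = 100 atoms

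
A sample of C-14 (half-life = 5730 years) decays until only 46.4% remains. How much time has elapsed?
t = t½ × log₂(N₀/N) = 6348 years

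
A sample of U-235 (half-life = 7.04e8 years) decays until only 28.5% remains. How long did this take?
t = t½ × log₂(N₀/N) = 1.275e9 years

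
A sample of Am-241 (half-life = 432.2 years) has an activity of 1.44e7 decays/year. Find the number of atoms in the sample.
N = A/λ = 8.979e9 atoms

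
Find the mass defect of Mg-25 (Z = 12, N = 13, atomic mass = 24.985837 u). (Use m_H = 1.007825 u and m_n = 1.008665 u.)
Δm = Z·m_H + N·m_n − M = 0.2207 u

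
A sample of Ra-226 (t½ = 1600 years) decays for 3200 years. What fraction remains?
N/N₀ = (1/2)^(t/t½) = 0.25 = 25%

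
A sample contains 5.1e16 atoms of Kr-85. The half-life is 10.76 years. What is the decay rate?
A = λN = 3.285e15 decays/year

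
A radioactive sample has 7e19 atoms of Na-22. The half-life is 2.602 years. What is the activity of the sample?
A = λN = 1.865e19 decays/year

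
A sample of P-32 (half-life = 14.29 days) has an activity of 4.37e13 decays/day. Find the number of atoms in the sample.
N = A/λ = 9.009e14 atoms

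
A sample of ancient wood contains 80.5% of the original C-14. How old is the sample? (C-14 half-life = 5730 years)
Age = t½ × log₂(1/ratio) = 1793 years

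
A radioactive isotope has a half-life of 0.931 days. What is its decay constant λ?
λ = ln(2)/t½ = 0.7445 day⁻¹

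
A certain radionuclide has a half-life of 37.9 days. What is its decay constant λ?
λ = ln(2)/t½ = 0.01829 day⁻¹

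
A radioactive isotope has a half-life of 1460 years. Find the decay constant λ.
λ = ln(2)/t½ = 4.748e-4 year⁻¹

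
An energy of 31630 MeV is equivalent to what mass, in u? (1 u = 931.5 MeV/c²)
m = E/c² = 33.96 u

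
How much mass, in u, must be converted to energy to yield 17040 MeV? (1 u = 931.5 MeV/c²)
m = E/c² = 18.29 u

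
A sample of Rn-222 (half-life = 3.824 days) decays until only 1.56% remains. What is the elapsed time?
t = t½ × log₂(N₀/N) = 22.95 days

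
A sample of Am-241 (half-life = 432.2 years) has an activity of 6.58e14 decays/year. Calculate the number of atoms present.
N = A/λ = 4.103e17 atoms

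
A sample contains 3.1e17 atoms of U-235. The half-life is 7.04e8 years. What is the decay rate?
A = λN = 3.052e8 decays/year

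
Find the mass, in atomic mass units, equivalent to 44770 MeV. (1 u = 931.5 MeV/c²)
m = E/c² = 48.06 u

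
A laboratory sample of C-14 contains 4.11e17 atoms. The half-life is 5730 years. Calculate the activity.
A = λN = 4.972e13 decays/year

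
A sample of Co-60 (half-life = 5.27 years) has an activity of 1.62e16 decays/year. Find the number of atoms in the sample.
N = A/λ = 1.232e17 atoms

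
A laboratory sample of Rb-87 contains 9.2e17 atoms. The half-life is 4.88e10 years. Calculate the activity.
A = λN = 1.307e7 decays/year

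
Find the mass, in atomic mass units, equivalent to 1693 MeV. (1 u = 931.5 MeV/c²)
m = E/c² = 1.817 u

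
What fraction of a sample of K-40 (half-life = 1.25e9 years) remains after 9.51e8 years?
N/N₀ = (1/2)^(t/t½) = 0.5902 = 59%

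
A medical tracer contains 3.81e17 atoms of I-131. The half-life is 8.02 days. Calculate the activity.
A = λN = 3.293e16 decays/day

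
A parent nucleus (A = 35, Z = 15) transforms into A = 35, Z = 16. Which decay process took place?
ΔA = 0, ΔZ = +1 ⇒ beta-minus decay (β⁻)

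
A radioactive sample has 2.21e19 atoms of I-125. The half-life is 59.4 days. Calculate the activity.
A = λN = 2.579e17 decays/day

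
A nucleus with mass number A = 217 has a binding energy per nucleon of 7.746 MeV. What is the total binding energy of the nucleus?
B.E. = 7.746 × 217 = 1681 MeV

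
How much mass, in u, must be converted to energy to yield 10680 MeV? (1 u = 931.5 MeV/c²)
m = E/c² = 11.47 u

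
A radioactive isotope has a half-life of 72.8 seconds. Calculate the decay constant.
λ = ln(2)/t½ = 0.009521 second⁻¹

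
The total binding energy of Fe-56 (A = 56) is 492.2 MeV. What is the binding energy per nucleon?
B.E./A = 492.2/56 = 8.789 MeV/nucleon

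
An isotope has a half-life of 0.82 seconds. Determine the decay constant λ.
λ = ln(2)/t½ = 0.8453 second⁻¹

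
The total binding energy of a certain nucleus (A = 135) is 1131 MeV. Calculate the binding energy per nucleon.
B.E./A = 1131/135 = 8.378 MeV/nucleon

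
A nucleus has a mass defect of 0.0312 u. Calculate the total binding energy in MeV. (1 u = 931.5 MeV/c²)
B.E. = Δm × 931.5 = 29.06 MeV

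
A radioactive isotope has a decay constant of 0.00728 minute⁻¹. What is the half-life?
t½ = ln(2)/λ = 95.21 minutes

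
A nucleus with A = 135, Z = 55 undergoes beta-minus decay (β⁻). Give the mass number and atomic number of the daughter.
Daughter: A = 135, Z = 56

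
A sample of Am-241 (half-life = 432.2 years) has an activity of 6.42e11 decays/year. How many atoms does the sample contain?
N = A/λ = 4.003e14 atoms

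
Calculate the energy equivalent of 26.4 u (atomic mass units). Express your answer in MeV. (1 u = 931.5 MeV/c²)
E = mc² = 24590 MeV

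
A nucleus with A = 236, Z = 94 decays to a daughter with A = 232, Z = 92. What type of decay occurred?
ΔA = -4, ΔZ = -2 ⇒ alpha decay (α)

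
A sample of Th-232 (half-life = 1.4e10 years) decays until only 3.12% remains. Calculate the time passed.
t = t½ × log₂(N₀/N) = 7.003e10 years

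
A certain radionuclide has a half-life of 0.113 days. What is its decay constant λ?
λ = ln(2)/t½ = 6.134 day⁻¹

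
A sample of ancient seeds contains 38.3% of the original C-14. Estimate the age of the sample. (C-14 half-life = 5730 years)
Age = t½ × log₂(1/ratio) = 7934 years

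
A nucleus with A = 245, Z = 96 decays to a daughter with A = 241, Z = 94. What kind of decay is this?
ΔA = -4, ΔZ = -2 ⇒ alpha decay (α)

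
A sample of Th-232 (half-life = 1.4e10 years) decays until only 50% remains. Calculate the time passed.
t = t½ × log₂(N₀/N) = 1.4e10 years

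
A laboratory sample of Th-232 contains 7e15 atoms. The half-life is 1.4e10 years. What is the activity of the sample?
A = λN = 3.466e5 decays/year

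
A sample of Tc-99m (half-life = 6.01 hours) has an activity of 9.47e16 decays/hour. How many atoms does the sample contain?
N = A/λ = 8.211e17 atoms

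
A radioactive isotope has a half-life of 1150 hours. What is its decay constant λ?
λ = ln(2)/t½ = 6.027e-4 hour⁻¹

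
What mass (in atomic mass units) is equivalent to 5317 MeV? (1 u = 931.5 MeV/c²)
m = E/c² = 5.708 u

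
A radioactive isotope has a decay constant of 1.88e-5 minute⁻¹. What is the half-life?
t½ = ln(2)/λ = 36870 minutes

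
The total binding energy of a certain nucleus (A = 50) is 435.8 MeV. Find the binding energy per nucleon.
B.E./A = 435.8/50 = 8.716 MeV/nucleon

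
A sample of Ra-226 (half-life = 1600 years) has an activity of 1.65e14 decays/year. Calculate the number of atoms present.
N = A/λ = 3.809e17 atoms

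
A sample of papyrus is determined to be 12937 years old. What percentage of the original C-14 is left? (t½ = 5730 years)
N/N₀ = (1/2)^(t/t½) = 0.2091 = 20.9%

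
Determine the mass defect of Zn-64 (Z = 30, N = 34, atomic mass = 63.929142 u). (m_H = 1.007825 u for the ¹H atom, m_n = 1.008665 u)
Δm = Z·m_H + N·m_n − M = 0.6002 u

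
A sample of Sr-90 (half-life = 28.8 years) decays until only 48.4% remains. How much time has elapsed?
t = t½ × log₂(N₀/N) = 30.15 years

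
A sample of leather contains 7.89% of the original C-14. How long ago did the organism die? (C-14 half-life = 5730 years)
Age = t½ × log₂(1/ratio) = 20990 years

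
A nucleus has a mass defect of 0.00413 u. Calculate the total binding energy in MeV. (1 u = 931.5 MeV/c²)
B.E. = Δm × 931.5 = 3.847 MeV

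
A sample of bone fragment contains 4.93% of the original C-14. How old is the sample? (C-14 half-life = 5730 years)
Age = t½ × log₂(1/ratio) = 24880 years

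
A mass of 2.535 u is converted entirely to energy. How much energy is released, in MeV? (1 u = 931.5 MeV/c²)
E = mc² = 2361 MeV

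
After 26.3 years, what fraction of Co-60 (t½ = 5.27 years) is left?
N/N₀ = (1/2)^(t/t½) = 0.03146 = 3.15%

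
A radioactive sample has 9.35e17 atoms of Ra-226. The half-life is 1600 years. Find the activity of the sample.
A = λN = 4.051e14 decays/year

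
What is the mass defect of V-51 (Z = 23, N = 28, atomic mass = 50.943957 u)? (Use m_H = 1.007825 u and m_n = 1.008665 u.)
Δm = Z·m_H + N·m_n − M = 0.4786 u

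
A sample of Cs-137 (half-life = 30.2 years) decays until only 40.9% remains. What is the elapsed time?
t = t½ × log₂(N₀/N) = 38.95 years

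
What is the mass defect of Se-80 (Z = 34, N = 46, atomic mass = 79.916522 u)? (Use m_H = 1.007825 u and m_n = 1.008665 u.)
Δm = Z·m_H + N·m_n − M = 0.7481 u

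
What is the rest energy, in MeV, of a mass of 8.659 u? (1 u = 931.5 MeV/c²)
E = mc² = 8066 MeV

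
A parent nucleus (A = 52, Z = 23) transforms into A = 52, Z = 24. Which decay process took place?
ΔA = 0, ΔZ = +1 ⇒ beta-minus decay (β⁻)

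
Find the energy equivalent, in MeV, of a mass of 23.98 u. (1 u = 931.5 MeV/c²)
E = mc² = 22340 MeV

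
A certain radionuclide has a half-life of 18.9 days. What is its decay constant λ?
λ = ln(2)/t½ = 0.03667 day⁻¹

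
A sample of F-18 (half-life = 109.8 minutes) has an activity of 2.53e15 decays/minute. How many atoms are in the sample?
N = A/λ = 4.008e17 atoms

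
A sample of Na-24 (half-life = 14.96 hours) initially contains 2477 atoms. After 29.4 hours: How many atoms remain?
N = N₀(1/2)^(t/t½) = 634.4 atoms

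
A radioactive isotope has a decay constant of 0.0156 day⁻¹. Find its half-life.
t½ = ln(2)/λ = 44.43 days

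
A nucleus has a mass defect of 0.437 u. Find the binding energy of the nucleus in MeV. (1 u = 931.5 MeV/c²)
B.E. = Δm × 931.5 = 407.1 MeV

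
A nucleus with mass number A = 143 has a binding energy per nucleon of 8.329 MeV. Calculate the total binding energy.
B.E. = 8.329 × 143 = 1191 MeV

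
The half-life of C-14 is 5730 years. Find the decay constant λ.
λ = ln(2)/t½ = 1.21e-4 year⁻¹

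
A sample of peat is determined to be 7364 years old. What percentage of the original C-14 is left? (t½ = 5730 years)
N/N₀ = (1/2)^(t/t½) = 0.4103 = 41%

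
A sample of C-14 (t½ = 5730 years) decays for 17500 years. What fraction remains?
N/N₀ = (1/2)^(t/t½) = 0.1204 = 12%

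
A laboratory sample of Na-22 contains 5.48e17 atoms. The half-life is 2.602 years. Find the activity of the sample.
A = λN = 1.46e17 decays/year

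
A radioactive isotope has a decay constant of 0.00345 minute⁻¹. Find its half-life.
t½ = ln(2)/λ = 200.9 minutes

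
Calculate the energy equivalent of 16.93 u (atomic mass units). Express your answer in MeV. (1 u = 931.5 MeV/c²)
E = mc² = 15770 MeV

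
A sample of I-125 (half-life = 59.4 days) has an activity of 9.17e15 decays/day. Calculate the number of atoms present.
N = A/λ = 7.858e17 atoms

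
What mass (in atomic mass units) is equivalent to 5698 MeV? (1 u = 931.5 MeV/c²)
m = E/c² = 6.117 u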